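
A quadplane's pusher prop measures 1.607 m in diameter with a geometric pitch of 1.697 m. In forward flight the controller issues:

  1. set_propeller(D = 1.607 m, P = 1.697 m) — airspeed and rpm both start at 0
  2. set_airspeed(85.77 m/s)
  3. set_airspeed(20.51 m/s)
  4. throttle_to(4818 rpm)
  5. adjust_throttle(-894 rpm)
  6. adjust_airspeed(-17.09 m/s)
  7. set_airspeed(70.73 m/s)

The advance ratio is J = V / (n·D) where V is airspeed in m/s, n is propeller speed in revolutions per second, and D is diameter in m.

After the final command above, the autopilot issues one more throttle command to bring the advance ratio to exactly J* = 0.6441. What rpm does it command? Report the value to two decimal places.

set_propeller: D = 1.607 m, P = 1.697 m (p = P/D = 1.056005); state ← (V=0, rpm=0)
set_airspeed(85.77): V ← 85.77 m/s
set_airspeed(20.51): V ← 20.51 m/s
throttle_to(4818): rpm ← 4818
adjust_throttle(-894): rpm ← 4818 -894 = 3924
adjust_airspeed(-17.09): V ← 20.51 -17.09 = 3.42 m/s
set_airspeed(70.73): V ← 70.73 m/s
final state: V = 70.73 m/s, rpm = 3924 → n = rpm/60 = 65.400000 rev/s
target J* = 0.6441; solve J* = V/(n·D) for n: n = V/(J*·D) = 70.73/(0.6441 × 1.607) = 68.333628 rev/s
rpm = 60·n = 4100.017709

rpm = 4100.02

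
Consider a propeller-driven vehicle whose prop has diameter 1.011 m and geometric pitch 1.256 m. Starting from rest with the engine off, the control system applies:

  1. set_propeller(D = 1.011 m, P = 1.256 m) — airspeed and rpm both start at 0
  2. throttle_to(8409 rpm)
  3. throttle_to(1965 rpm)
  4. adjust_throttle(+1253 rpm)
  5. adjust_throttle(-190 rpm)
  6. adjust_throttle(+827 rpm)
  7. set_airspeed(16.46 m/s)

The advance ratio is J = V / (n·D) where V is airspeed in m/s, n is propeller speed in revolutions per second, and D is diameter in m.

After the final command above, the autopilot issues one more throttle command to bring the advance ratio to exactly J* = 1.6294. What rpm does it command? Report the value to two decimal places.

set_propeller: D = 1.011 m, P = 1.256 m (p = P/D = 1.242334); state ← (V=0, rpm=0)
throttle_to(8409): rpm ← 8409
throttle_to(1965): rpm ← 1965
adjust_throttle(+1253): rpm ← 1965 +1253 = 3218
adjust_throttle(-190): rpm ← 3218 -190 = 3028
adjust_throttle(+827): rpm ← 3028 +827 = 3855
set_airspeed(16.46): V ← 16.46 m/s
final state: V = 16.46 m/s, rpm = 3855 → n = rpm/60 = 64.250000 rev/s
target J* = 1.6294; solve J* = V/(n·D) for n: n = V/(J*·D) = 16.46/(1.6294 × 1.011) = 9.991966 rev/s
rpm = 60·n = 599.517982

rpm = 599.52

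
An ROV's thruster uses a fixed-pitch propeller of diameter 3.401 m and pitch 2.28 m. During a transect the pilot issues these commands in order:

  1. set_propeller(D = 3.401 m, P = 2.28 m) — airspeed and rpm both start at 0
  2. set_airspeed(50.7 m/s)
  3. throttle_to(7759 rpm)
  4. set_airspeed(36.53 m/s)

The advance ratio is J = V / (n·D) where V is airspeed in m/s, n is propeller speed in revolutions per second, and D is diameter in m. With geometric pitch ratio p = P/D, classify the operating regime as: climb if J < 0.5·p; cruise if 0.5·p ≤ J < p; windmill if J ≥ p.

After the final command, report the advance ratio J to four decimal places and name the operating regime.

set_propeller: D = 3.401 m, P = 2.28 m (p = P/D = 0.670391); state ← (V=0, rpm=0)
set_airspeed(50.7): V ← 50.7 m/s
throttle_to(7759): rpm ← 7759
set_airspeed(36.53): V ← 36.53 m/s
final state: V = 36.53 m/s, rpm = 7759 → n = rpm/60 = 129.316667 rev/s
J = V / (n·D) = 36.53 / (129.316667 × 3.401) = 0.083059
regime bands: climb J<0.3352 | cruise [0.3352, 0.6704) | windmill J≥0.6704
J = 0.0831 → climb

J = 0.0831, regime = climb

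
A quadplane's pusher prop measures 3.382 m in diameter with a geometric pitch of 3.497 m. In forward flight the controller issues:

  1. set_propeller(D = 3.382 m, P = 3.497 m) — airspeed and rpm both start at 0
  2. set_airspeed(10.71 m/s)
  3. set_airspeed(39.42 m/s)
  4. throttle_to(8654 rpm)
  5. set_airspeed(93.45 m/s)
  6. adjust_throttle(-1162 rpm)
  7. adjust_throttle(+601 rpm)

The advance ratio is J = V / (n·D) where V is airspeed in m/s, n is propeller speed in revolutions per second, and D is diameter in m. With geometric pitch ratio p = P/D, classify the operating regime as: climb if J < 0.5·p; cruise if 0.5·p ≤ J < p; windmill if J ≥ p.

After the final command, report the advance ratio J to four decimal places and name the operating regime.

set_propeller: D = 3.382 m, P = 3.497 m (p = P/D = 1.034004); state ← (V=0, rpm=0)
set_airspeed(10.71): V ← 10.71 m/s
set_airspeed(39.42): V ← 39.42 m/s
throttle_to(8654): rpm ← 8654
set_airspeed(93.45): V ← 93.45 m/s
adjust_throttle(-1162): rpm ← 8654 -1162 = 7492
adjust_throttle(+601): rpm ← 7492 +601 = 8093
final state: V = 93.45 m/s, rpm = 8093 → n = rpm/60 = 134.883333 rev/s
J = V / (n·D) = 93.45 / (134.883333 × 3.382) = 0.204855
regime bands: climb J<0.5170 | cruise [0.5170, 1.0340) | windmill J≥1.0340
J = 0.2049 → climb

J = 0.2049, regime = climb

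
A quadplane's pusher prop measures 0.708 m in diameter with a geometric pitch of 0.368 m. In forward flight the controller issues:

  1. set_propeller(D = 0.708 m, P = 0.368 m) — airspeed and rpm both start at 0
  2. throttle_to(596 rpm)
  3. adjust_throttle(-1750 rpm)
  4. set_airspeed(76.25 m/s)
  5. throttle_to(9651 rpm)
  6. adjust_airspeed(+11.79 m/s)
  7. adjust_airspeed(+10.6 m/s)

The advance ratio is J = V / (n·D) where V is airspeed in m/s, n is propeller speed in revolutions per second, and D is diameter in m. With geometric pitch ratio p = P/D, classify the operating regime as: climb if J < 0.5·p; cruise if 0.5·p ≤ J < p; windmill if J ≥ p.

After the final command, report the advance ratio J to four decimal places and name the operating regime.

set_propeller: D = 0.708 m, P = 0.368 m (p = P/D = 0.519774); state ← (V=0, rpm=0)
throttle_to(596): rpm ← 596
adjust_throttle(-1750): rpm ← 596 -1750 = -1154
set_airspeed(76.25): V ← 76.25 m/s
throttle_to(9651): rpm ← 9651
adjust_airspeed(+11.79): V ← 76.25 +11.79 = 88.04 m/s
adjust_airspeed(+10.6): V ← 88.04 +10.6 = 98.64 m/s
final state: V = 98.64 m/s, rpm = 9651 → n = rpm/60 = 160.850000 rev/s
J = V / (n·D) = 98.64 / (160.850000 × 0.708) = 0.866161
regime bands: climb J<0.2599 | cruise [0.2599, 0.5198) | windmill J≥0.5198
J = 0.8662 → windmill

J = 0.8662, regime = windmill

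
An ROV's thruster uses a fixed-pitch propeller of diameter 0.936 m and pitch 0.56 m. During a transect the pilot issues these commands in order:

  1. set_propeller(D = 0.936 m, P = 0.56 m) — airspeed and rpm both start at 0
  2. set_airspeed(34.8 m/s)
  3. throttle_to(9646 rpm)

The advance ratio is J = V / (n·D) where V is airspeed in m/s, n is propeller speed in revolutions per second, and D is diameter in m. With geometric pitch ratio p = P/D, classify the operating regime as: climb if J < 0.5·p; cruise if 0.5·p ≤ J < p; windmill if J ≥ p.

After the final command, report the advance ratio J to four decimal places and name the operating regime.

set_propeller: D = 0.936 m, P = 0.56 m (p = P/D = 0.598291); state ← (V=0, rpm=0)
set_airspeed(34.8): V ← 34.8 m/s
throttle_to(9646): rpm ← 9646
final state: V = 34.8 m/s, rpm = 9646 → n = rpm/60 = 160.766667 rev/s
J = V / (n·D) = 34.8 / (160.766667 × 0.936) = 0.231264
regime bands: climb J<0.2991 | cruise [0.2991, 0.5983) | windmill J≥0.5983
J = 0.2313 → climb

J = 0.2313, regime = climb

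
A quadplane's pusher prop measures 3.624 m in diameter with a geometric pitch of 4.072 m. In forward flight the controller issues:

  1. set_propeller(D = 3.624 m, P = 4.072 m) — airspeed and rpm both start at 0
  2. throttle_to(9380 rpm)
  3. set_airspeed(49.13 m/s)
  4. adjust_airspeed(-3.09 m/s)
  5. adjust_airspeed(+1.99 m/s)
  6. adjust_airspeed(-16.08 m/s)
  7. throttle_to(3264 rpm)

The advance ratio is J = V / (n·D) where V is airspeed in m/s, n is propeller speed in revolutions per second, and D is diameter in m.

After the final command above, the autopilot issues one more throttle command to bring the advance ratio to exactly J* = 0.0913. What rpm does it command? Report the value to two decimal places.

set_propeller: D = 3.624 m, P = 4.072 m (p = P/D = 1.123620); state ← (V=0, rpm=0)
throttle_to(9380): rpm ← 9380
set_airspeed(49.13): V ← 49.13 m/s
adjust_airspeed(-3.09): V ← 49.13 -3.09 = 46.04 m/s
adjust_airspeed(+1.99): V ← 46.04 +1.99 = 48.03 m/s
adjust_airspeed(-16.08): V ← 48.03 -16.08 = 31.95 m/s
throttle_to(3264): rpm ← 3264
final state: V = 31.95 m/s, rpm = 3264 → n = rpm/60 = 54.400000 rev/s
target J* = 0.0913; solve J* = V/(n·D) for n: n = V/(J*·D) = 31.95/(0.0913 × 3.624) = 96.563255 rev/s
rpm = 60·n = 5793.795290

rpm = 5793.80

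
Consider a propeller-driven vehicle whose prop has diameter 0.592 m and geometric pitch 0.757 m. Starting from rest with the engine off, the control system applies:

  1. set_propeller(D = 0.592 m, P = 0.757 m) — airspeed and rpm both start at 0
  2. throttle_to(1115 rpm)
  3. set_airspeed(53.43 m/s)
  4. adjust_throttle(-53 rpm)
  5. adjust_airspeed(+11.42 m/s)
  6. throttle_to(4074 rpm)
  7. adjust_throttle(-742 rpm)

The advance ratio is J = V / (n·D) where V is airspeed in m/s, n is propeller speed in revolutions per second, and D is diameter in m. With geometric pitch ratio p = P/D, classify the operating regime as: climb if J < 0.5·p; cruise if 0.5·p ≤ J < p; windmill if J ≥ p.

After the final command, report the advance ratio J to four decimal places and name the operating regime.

J = 1.9726, regime = windmill

set_propeller: D = 0.592 m, P = 0.757 m (p = P/D = 1.278716); state ← (V=0, rpm=0)
throttle_to(1115): rpm ← 1115
set_airspeed(53.43): V ← 53.43 m/s
adjust_throttle(-53): rpm ← 1115 -53 = 1062
adjust_airspeed(+11.42): V ← 53.43 +11.42 = 64.85 m/s
throttle_to(4074): rpm ← 4074
adjust_throttle(-742): rpm ← 4074 -742 = 3332
final state: V = 64.85 m/s, rpm = 3332 → n = rpm/60 = 55.533333 rev/s
J = V / (n·D) = 64.85 / (55.533333 × 0.592) = 1.972580
regime bands: climb J<0.6394 | cruise [0.6394, 1.2787) | windmill J≥1.2787
J = 1.9726 → windmill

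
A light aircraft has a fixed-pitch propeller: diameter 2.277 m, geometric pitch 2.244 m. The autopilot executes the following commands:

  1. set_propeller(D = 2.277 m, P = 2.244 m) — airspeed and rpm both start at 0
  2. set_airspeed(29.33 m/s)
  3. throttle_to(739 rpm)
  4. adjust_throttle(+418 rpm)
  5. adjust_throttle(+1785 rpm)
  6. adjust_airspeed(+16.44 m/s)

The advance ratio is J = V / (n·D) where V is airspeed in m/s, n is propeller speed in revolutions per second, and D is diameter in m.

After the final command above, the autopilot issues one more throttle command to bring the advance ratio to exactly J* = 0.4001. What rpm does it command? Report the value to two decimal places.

rpm = 3014.40

set_propeller: D = 2.277 m, P = 2.244 m (p = P/D = 0.985507); state ← (V=0, rpm=0)
set_airspeed(29.33): V ← 29.33 m/s
throttle_to(739): rpm ← 739
adjust_throttle(+418): rpm ← 739 +418 = 1157
adjust_throttle(+1785): rpm ← 1157 +1785 = 2942
adjust_airspeed(+16.44): V ← 29.33 +16.44 = 45.77 m/s
final state: V = 45.77 m/s, rpm = 2942 → n = rpm/60 = 49.033333 rev/s
target J* = 0.4001; solve J* = V/(n·D) for n: n = V/(J*·D) = 45.77/(0.4001 × 2.277) = 50.239965 rev/s
rpm = 60·n = 3014.397916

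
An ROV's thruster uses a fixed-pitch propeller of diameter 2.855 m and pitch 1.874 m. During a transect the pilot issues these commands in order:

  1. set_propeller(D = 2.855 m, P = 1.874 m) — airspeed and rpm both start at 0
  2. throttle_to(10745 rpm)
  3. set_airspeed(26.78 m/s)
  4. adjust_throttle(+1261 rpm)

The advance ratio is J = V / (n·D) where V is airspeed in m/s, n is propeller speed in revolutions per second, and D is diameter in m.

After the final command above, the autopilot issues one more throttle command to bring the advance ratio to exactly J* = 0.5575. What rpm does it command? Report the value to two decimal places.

set_propeller: D = 2.855 m, P = 1.874 m (p = P/D = 0.656392); state ← (V=0, rpm=0)
throttle_to(10745): rpm ← 10745
set_airspeed(26.78): V ← 26.78 m/s
adjust_throttle(+1261): rpm ← 10745 +1261 = 12006
final state: V = 26.78 m/s, rpm = 12006 → n = rpm/60 = 200.100000 rev/s
target J* = 0.5575; solve J* = V/(n·D) for n: n = V/(J*·D) = 26.78/(0.5575 × 2.855) = 16.825175 rev/s
rpm = 60·n = 1009.510496

rpm = 1009.51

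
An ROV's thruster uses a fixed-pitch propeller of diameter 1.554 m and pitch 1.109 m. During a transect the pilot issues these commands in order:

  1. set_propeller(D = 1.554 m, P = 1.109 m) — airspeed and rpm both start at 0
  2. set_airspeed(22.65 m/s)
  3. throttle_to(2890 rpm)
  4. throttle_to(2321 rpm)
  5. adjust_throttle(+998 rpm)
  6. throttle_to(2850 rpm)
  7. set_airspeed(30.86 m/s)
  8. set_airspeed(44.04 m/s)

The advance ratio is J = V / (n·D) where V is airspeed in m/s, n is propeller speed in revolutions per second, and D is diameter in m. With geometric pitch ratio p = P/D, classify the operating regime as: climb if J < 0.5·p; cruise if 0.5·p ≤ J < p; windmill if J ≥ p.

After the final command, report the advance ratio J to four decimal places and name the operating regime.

J = 0.5966, regime = cruise

set_propeller: D = 1.554 m, P = 1.109 m (p = P/D = 0.713642); state ← (V=0, rpm=0)
set_airspeed(22.65): V ← 22.65 m/s
throttle_to(2890): rpm ← 2890
throttle_to(2321): rpm ← 2321
adjust_throttle(+998): rpm ← 2321 +998 = 3319
throttle_to(2850): rpm ← 2850
set_airspeed(30.86): V ← 30.86 m/s
set_airspeed(44.04): V ← 44.04 m/s
final state: V = 44.04 m/s, rpm = 2850 → n = rpm/60 = 47.500000 rev/s
J = V / (n·D) = 44.04 / (47.500000 × 1.554) = 0.596627
regime bands: climb J<0.3568 | cruise [0.3568, 0.7136) | windmill J≥0.7136
J = 0.5966 → cruise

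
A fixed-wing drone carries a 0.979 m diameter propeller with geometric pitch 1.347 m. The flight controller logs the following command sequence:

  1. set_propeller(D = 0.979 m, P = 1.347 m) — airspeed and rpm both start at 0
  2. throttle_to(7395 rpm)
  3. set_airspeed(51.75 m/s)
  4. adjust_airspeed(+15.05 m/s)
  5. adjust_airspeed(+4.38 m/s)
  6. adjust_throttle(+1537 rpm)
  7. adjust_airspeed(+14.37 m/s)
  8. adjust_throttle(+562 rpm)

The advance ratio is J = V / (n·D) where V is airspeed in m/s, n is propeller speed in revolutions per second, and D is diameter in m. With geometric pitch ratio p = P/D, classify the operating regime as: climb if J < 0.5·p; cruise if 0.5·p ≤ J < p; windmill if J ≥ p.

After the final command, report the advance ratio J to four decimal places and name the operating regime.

J = 0.5523, regime = climb

set_propeller: D = 0.979 m, P = 1.347 m (p = P/D = 1.375894); state ← (V=0, rpm=0)
throttle_to(7395): rpm ← 7395
set_airspeed(51.75): V ← 51.75 m/s
adjust_airspeed(+15.05): V ← 51.75 +15.05 = 66.8 m/s
adjust_airspeed(+4.38): V ← 66.8 +4.38 = 71.18 m/s
adjust_throttle(+1537): rpm ← 7395 +1537 = 8932
adjust_airspeed(+14.37): V ← 71.18 +14.37 = 85.55 m/s
adjust_throttle(+562): rpm ← 8932 +562 = 9494
final state: V = 85.55 m/s, rpm = 9494 → n = rpm/60 = 158.233333 rev/s
J = V / (n·D) = 85.55 / (158.233333 × 0.979) = 0.552255
regime bands: climb J<0.6879 | cruise [0.6879, 1.3759) | windmill J≥1.3759
J = 0.5523 → climb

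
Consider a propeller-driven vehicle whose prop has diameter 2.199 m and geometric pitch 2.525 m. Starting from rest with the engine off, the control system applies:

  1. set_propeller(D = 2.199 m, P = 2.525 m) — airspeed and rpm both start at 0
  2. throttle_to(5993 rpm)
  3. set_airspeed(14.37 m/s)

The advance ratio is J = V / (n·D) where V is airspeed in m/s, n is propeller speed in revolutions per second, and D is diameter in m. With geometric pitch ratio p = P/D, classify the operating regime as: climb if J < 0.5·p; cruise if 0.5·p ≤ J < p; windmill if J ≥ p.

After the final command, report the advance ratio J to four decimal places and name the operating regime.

set_propeller: D = 2.199 m, P = 2.525 m (p = P/D = 1.148249); state ← (V=0, rpm=0)
throttle_to(5993): rpm ← 5993
set_airspeed(14.37): V ← 14.37 m/s
final state: V = 14.37 m/s, rpm = 5993 → n = rpm/60 = 99.883333 rev/s
J = V / (n·D) = 14.37 / (99.883333 × 2.199) = 0.065424
regime bands: climb J<0.5741 | cruise [0.5741, 1.1482) | windmill J≥1.1482
J = 0.0654 → climb

J = 0.0654, regime = climb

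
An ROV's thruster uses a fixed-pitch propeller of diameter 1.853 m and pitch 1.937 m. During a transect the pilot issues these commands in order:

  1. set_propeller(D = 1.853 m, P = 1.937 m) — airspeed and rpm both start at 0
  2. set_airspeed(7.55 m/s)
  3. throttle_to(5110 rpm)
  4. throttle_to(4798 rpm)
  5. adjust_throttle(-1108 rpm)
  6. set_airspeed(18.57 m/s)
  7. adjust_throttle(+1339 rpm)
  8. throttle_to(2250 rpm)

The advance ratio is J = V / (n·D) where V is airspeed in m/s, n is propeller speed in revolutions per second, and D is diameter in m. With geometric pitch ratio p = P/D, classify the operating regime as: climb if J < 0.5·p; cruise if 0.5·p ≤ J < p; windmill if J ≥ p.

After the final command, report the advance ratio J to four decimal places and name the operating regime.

J = 0.2672, regime = climb

set_propeller: D = 1.853 m, P = 1.937 m (p = P/D = 1.045332); state ← (V=0, rpm=0)
set_airspeed(7.55): V ← 7.55 m/s
throttle_to(5110): rpm ← 5110
throttle_to(4798): rpm ← 4798
adjust_throttle(-1108): rpm ← 4798 -1108 = 3690
set_airspeed(18.57): V ← 18.57 m/s
adjust_throttle(+1339): rpm ← 3690 +1339 = 5029
throttle_to(2250): rpm ← 2250
final state: V = 18.57 m/s, rpm = 2250 → n = rpm/60 = 37.500000 rev/s
J = V / (n·D) = 18.57 / (37.500000 × 1.853) = 0.267242
regime bands: climb J<0.5227 | cruise [0.5227, 1.0453) | windmill J≥1.0453
J = 0.2672 → climb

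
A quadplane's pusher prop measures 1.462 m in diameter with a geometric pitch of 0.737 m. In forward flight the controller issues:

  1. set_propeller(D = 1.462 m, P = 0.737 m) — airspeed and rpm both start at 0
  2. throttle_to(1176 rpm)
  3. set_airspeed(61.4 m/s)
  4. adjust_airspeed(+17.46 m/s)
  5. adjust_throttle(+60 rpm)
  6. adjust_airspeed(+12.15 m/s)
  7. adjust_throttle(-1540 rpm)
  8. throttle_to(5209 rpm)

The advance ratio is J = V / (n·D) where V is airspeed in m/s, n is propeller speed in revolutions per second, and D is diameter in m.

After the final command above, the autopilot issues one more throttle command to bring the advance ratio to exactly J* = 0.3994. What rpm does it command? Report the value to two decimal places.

rpm = 9351.58

set_propeller: D = 1.462 m, P = 0.737 m (p = P/D = 0.504104); state ← (V=0, rpm=0)
throttle_to(1176): rpm ← 1176
set_airspeed(61.4): V ← 61.4 m/s
adjust_airspeed(+17.46): V ← 61.4 +17.46 = 78.86 m/s
adjust_throttle(+60): rpm ← 1176 +60 = 1236
adjust_airspeed(+12.15): V ← 78.86 +12.15 = 91.01 m/s
adjust_throttle(-1540): rpm ← 1236 -1540 = -304
throttle_to(5209): rpm ← 5209
final state: V = 91.01 m/s, rpm = 5209 → n = rpm/60 = 86.816667 rev/s
target J* = 0.3994; solve J* = V/(n·D) for n: n = V/(J*·D) = 91.01/(0.3994 × 1.462) = 155.859644 rev/s
rpm = 60·n = 9351.578668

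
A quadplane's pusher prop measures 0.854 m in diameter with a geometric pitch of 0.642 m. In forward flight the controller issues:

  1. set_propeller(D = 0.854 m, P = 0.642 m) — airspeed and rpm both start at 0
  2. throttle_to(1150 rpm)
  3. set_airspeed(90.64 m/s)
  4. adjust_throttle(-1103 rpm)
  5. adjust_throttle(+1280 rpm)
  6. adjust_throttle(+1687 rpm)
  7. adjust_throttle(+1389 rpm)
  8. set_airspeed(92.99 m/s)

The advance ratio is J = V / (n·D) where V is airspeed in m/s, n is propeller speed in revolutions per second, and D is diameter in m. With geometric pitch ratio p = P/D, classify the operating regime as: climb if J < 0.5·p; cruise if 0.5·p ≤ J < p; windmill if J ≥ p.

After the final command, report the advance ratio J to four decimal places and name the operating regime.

J = 1.4838, regime = windmill

set_propeller: D = 0.854 m, P = 0.642 m (p = P/D = 0.751756); state ← (V=0, rpm=0)
throttle_to(1150): rpm ← 1150
set_airspeed(90.64): V ← 90.64 m/s
adjust_throttle(-1103): rpm ← 1150 -1103 = 47
adjust_throttle(+1280): rpm ← 47 +1280 = 1327
adjust_throttle(+1687): rpm ← 1327 +1687 = 3014
adjust_throttle(+1389): rpm ← 3014 +1389 = 4403
set_airspeed(92.99): V ← 92.99 m/s
final state: V = 92.99 m/s, rpm = 4403 → n = rpm/60 = 73.383333 rev/s
J = V / (n·D) = 92.99 / (73.383333 × 0.854) = 1.483819
regime bands: climb J<0.3759 | cruise [0.3759, 0.7518) | windmill J≥0.7518
J = 1.4838 → windmill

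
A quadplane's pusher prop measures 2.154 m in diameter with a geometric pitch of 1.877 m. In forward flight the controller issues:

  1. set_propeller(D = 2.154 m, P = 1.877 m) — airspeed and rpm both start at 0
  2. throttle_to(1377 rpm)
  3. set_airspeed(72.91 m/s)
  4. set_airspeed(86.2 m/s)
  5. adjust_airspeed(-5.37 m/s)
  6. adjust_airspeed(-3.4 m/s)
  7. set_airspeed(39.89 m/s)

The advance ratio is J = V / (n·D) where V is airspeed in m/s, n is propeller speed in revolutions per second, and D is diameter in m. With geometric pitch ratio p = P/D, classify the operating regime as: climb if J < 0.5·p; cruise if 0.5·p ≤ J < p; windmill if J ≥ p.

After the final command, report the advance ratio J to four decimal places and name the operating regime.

J = 0.8069, regime = cruise

set_propeller: D = 2.154 m, P = 1.877 m (p = P/D = 0.871402); state ← (V=0, rpm=0)
throttle_to(1377): rpm ← 1377
set_airspeed(72.91): V ← 72.91 m/s
set_airspeed(86.2): V ← 86.2 m/s
adjust_airspeed(-5.37): V ← 86.2 -5.37 = 80.83 m/s
adjust_airspeed(-3.4): V ← 80.83 -3.4 = 77.43 m/s
set_airspeed(39.89): V ← 39.89 m/s
final state: V = 39.89 m/s, rpm = 1377 → n = rpm/60 = 22.950000 rev/s
J = V / (n·D) = 39.89 / (22.950000 × 2.154) = 0.806930
regime bands: climb J<0.4357 | cruise [0.4357, 0.8714) | windmill J≥0.8714
J = 0.8069 → cruise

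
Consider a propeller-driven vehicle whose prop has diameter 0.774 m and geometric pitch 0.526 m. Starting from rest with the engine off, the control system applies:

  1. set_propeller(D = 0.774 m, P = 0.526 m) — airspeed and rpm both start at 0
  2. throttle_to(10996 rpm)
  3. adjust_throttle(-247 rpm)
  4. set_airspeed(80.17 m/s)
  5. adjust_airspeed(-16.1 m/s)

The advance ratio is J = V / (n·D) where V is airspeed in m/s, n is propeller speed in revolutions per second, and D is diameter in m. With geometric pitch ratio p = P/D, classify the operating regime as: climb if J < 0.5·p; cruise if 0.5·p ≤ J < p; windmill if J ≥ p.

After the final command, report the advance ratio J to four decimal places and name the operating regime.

J = 0.4621, regime = cruise

set_propeller: D = 0.774 m, P = 0.526 m (p = P/D = 0.679587); state ← (V=0, rpm=0)
throttle_to(10996): rpm ← 10996
adjust_throttle(-247): rpm ← 10996 -247 = 10749
set_airspeed(80.17): V ← 80.17 m/s
adjust_airspeed(-16.1): V ← 80.17 -16.1 = 64.07 m/s
final state: V = 64.07 m/s, rpm = 10749 → n = rpm/60 = 179.150000 rev/s
J = V / (n·D) = 64.07 / (179.150000 × 0.774) = 0.462058
regime bands: climb J<0.3398 | cruise [0.3398, 0.6796) | windmill J≥0.6796
J = 0.4621 → cruise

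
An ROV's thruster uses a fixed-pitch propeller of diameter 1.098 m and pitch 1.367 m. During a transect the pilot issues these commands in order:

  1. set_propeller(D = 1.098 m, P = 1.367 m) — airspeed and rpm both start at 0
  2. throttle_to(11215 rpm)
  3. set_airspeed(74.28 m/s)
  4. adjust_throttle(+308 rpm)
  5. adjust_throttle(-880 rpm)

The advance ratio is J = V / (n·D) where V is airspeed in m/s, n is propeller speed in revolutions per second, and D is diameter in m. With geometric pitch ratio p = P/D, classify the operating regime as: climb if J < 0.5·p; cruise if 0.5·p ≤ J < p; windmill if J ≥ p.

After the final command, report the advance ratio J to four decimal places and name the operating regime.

set_propeller: D = 1.098 m, P = 1.367 m (p = P/D = 1.244991); state ← (V=0, rpm=0)
throttle_to(11215): rpm ← 11215
set_airspeed(74.28): V ← 74.28 m/s
adjust_throttle(+308): rpm ← 11215 +308 = 11523
adjust_throttle(-880): rpm ← 11523 -880 = 10643
final state: V = 74.28 m/s, rpm = 10643 → n = rpm/60 = 177.383333 rev/s
J = V / (n·D) = 74.28 / (177.383333 × 1.098) = 0.381379
regime bands: climb J<0.6225 | cruise [0.6225, 1.2450) | windmill J≥1.2450
J = 0.3814 → climb

J = 0.3814, regime = climb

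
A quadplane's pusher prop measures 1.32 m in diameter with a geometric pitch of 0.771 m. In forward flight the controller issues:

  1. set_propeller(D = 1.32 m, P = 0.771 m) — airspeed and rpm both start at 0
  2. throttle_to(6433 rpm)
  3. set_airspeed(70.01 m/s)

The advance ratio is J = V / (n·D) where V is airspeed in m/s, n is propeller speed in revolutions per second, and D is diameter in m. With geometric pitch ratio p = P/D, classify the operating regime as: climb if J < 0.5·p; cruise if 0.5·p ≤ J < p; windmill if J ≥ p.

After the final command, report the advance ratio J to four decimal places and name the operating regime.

set_propeller: D = 1.32 m, P = 0.771 m (p = P/D = 0.584091); state ← (V=0, rpm=0)
throttle_to(6433): rpm ← 6433
set_airspeed(70.01): V ← 70.01 m/s
final state: V = 70.01 m/s, rpm = 6433 → n = rpm/60 = 107.216667 rev/s
J = V / (n·D) = 70.01 / (107.216667 × 1.32) = 0.494679
regime bands: climb J<0.2920 | cruise [0.2920, 0.5841) | windmill J≥0.5841
J = 0.4947 → cruise

J = 0.4947, regime = cruise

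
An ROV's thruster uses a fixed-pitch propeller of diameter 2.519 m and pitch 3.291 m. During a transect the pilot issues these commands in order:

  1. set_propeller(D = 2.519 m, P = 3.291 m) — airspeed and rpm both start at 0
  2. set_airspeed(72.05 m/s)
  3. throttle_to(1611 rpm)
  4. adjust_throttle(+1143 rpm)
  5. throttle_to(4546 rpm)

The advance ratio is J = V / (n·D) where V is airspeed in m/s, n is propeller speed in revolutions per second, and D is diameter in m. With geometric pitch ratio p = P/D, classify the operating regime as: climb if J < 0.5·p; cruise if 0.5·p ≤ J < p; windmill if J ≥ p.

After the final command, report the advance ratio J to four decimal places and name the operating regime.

set_propeller: D = 2.519 m, P = 3.291 m (p = P/D = 1.306471); state ← (V=0, rpm=0)
set_airspeed(72.05): V ← 72.05 m/s
throttle_to(1611): rpm ← 1611
adjust_throttle(+1143): rpm ← 1611 +1143 = 2754
throttle_to(4546): rpm ← 4546
final state: V = 72.05 m/s, rpm = 4546 → n = rpm/60 = 75.766667 rev/s
J = V / (n·D) = 72.05 / (75.766667 × 2.519) = 0.377509
regime bands: climb J<0.6532 | cruise [0.6532, 1.3065) | windmill J≥1.3065
J = 0.3775 → climb

J = 0.3775, regime = climb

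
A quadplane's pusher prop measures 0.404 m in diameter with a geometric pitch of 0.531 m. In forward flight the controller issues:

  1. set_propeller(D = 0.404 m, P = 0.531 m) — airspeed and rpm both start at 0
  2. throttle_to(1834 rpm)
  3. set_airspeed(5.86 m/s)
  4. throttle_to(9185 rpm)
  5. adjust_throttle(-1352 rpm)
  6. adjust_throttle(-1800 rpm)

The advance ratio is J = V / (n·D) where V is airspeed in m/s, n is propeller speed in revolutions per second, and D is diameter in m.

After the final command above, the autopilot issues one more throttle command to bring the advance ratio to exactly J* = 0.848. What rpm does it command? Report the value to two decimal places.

set_propeller: D = 0.404 m, P = 0.531 m (p = P/D = 1.314356); state ← (V=0, rpm=0)
throttle_to(1834): rpm ← 1834
set_airspeed(5.86): V ← 5.86 m/s
throttle_to(9185): rpm ← 9185
adjust_throttle(-1352): rpm ← 9185 -1352 = 7833
adjust_throttle(-1800): rpm ← 7833 -1800 = 6033
final state: V = 5.86 m/s, rpm = 6033 → n = rpm/60 = 100.550000 rev/s
target J* = 0.848; solve J* = V/(n·D) for n: n = V/(J*·D) = 5.86/(0.848 × 0.404) = 17.104894 rev/s
rpm = 60·n = 1026.293667

rpm = 1026.29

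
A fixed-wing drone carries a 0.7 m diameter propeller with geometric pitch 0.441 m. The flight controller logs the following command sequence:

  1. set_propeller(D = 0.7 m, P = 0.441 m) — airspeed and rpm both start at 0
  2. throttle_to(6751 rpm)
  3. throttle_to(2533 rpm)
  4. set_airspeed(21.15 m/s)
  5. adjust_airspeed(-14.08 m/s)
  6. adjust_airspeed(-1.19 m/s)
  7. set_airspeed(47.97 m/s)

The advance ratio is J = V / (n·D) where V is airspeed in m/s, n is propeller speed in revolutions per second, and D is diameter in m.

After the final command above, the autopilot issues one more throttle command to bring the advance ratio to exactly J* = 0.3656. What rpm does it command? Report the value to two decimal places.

set_propeller: D = 0.7 m, P = 0.441 m (p = P/D = 0.630000); state ← (V=0, rpm=0)
throttle_to(6751): rpm ← 6751
throttle_to(2533): rpm ← 2533
set_airspeed(21.15): V ← 21.15 m/s
adjust_airspeed(-14.08): V ← 21.15 -14.08 = 7.07 m/s
adjust_airspeed(-1.19): V ← 7.07 -1.19 = 5.88 m/s
set_airspeed(47.97): V ← 47.97 m/s
final state: V = 47.97 m/s, rpm = 2533 → n = rpm/60 = 42.216667 rev/s
target J* = 0.3656; solve J* = V/(n·D) for n: n = V/(J*·D) = 47.97/(0.3656 × 0.7) = 187.441388 rev/s
rpm = 60·n = 11246.483276

rpm = 11246.48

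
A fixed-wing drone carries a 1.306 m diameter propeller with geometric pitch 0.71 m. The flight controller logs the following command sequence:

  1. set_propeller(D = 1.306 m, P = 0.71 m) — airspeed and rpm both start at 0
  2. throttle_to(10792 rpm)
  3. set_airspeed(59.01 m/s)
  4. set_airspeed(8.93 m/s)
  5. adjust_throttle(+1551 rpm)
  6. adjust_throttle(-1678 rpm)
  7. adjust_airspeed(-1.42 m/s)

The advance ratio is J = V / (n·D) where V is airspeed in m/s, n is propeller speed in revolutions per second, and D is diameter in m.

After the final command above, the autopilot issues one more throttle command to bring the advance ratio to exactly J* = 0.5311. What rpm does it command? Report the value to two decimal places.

set_propeller: D = 1.306 m, P = 0.71 m (p = P/D = 0.543645); state ← (V=0, rpm=0)
throttle_to(10792): rpm ← 10792
set_airspeed(59.01): V ← 59.01 m/s
set_airspeed(8.93): V ← 8.93 m/s
adjust_throttle(+1551): rpm ← 10792 +1551 = 12343
adjust_throttle(-1678): rpm ← 12343 -1678 = 10665
adjust_airspeed(-1.42): V ← 8.93 -1.42 = 7.51 m/s
final state: V = 7.51 m/s, rpm = 10665 → n = rpm/60 = 177.750000 rev/s
target J* = 0.5311; solve J* = V/(n·D) for n: n = V/(J*·D) = 7.51/(0.5311 × 1.306) = 10.827307 rev/s
rpm = 60·n = 649.638431

rpm = 649.64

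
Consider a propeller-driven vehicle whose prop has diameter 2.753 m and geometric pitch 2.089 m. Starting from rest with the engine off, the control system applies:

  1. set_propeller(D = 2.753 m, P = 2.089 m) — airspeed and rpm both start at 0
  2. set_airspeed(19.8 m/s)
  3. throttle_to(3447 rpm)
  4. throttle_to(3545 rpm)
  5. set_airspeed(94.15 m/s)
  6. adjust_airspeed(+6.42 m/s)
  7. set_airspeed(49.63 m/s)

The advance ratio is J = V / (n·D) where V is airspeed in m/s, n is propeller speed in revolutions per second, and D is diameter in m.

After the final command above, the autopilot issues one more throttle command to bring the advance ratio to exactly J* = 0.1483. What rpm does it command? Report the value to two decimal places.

rpm = 7293.70

set_propeller: D = 2.753 m, P = 2.089 m (p = P/D = 0.758809); state ← (V=0, rpm=0)
set_airspeed(19.8): V ← 19.8 m/s
throttle_to(3447): rpm ← 3447
throttle_to(3545): rpm ← 3545
set_airspeed(94.15): V ← 94.15 m/s
adjust_airspeed(+6.42): V ← 94.15 +6.42 = 100.57 m/s
set_airspeed(49.63): V ← 49.63 m/s
final state: V = 49.63 m/s, rpm = 3545 → n = rpm/60 = 59.083333 rev/s
target J* = 0.1483; solve J* = V/(n·D) for n: n = V/(J*·D) = 49.63/(0.1483 × 2.753) = 121.561741 rev/s
rpm = 60·n = 7293.704483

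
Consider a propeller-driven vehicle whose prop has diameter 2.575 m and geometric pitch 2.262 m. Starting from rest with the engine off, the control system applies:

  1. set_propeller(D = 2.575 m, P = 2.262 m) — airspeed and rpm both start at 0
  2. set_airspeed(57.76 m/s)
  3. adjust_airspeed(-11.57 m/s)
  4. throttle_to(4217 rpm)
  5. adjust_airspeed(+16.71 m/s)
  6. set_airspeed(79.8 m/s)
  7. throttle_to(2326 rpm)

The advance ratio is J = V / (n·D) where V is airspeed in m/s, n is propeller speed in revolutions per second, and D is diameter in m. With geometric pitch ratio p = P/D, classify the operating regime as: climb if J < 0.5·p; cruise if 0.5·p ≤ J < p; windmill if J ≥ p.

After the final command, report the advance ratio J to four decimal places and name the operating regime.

J = 0.7994, regime = cruise

set_propeller: D = 2.575 m, P = 2.262 m (p = P/D = 0.878447); state ← (V=0, rpm=0)
set_airspeed(57.76): V ← 57.76 m/s
adjust_airspeed(-11.57): V ← 57.76 -11.57 = 46.19 m/s
throttle_to(4217): rpm ← 4217
adjust_airspeed(+16.71): V ← 46.19 +16.71 = 62.9 m/s
set_airspeed(79.8): V ← 79.8 m/s
throttle_to(2326): rpm ← 2326
final state: V = 79.8 m/s, rpm = 2326 → n = rpm/60 = 38.766667 rev/s
J = V / (n·D) = 79.8 / (38.766667 × 2.575) = 0.799406
regime bands: climb J<0.4392 | cruise [0.4392, 0.8784) | windmill J≥0.8784
J = 0.7994 → cruise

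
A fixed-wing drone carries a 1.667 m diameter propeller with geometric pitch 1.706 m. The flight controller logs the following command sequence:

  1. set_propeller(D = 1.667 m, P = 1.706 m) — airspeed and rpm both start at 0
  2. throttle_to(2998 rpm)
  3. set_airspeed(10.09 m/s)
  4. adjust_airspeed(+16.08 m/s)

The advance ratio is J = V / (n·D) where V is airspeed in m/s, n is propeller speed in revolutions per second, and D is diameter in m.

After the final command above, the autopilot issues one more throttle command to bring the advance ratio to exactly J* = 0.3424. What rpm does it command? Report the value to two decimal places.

set_propeller: D = 1.667 m, P = 1.706 m (p = P/D = 1.023395); state ← (V=0, rpm=0)
throttle_to(2998): rpm ← 2998
set_airspeed(10.09): V ← 10.09 m/s
adjust_airspeed(+16.08): V ← 10.09 +16.08 = 26.17 m/s
final state: V = 26.17 m/s, rpm = 2998 → n = rpm/60 = 49.966667 rev/s
target J* = 0.3424; solve J* = V/(n·D) for n: n = V/(J*·D) = 26.17/(0.3424 × 1.667) = 45.849475 rev/s
rpm = 60·n = 2750.968498

rpm = 2750.97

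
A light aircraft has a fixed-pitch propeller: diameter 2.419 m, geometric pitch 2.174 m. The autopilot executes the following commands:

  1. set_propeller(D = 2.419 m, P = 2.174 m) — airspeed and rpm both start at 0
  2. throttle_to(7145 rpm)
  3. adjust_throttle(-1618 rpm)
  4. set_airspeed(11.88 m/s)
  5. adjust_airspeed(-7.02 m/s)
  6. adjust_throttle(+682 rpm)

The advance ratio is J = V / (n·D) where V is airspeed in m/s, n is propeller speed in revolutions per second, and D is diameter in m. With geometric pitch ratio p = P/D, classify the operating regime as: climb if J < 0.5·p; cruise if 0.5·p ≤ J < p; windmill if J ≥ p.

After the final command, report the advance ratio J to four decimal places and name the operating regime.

J = 0.0194, regime = climb

set_propeller: D = 2.419 m, P = 2.174 m (p = P/D = 0.898718); state ← (V=0, rpm=0)
throttle_to(7145): rpm ← 7145
adjust_throttle(-1618): rpm ← 7145 -1618 = 5527
set_airspeed(11.88): V ← 11.88 m/s
adjust_airspeed(-7.02): V ← 11.88 -7.02 = 4.86 m/s
adjust_throttle(+682): rpm ← 5527 +682 = 6209
final state: V = 4.86 m/s, rpm = 6209 → n = rpm/60 = 103.483333 rev/s
J = V / (n·D) = 4.86 / (103.483333 × 2.419) = 0.019415
regime bands: climb J<0.4494 | cruise [0.4494, 0.8987) | windmill J≥0.8987
J = 0.0194 → climb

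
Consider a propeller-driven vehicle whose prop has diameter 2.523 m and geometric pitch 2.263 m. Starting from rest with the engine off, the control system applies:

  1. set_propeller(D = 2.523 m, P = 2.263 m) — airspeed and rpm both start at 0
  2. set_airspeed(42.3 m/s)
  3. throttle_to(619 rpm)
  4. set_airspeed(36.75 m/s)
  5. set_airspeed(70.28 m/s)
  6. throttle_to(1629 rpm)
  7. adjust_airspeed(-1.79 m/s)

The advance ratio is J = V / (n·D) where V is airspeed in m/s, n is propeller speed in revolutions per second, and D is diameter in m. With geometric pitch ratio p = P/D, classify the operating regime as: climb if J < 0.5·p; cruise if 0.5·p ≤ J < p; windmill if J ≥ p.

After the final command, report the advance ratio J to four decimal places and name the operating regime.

set_propeller: D = 2.523 m, P = 2.263 m (p = P/D = 0.896948); state ← (V=0, rpm=0)
set_airspeed(42.3): V ← 42.3 m/s
throttle_to(619): rpm ← 619
set_airspeed(36.75): V ← 36.75 m/s
set_airspeed(70.28): V ← 70.28 m/s
throttle_to(1629): rpm ← 1629
adjust_airspeed(-1.79): V ← 70.28 -1.79 = 68.49 m/s
final state: V = 68.49 m/s, rpm = 1629 → n = rpm/60 = 27.150000 rev/s
J = V / (n·D) = 68.49 / (27.150000 × 2.523) = 0.999862
regime bands: climb J<0.4485 | cruise [0.4485, 0.8969) | windmill J≥0.8969
J = 0.9999 → windmill

J = 0.9999, regime = windmill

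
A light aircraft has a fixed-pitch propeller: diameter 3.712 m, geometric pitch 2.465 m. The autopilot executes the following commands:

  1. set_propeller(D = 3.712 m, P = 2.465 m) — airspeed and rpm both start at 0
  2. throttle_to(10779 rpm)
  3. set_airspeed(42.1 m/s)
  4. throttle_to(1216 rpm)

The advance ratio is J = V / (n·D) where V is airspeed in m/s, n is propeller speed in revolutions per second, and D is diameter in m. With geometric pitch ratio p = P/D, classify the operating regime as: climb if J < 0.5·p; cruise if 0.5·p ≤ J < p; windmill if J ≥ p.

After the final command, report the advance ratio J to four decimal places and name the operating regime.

J = 0.5596, regime = cruise

set_propeller: D = 3.712 m, P = 2.465 m (p = P/D = 0.664062); state ← (V=0, rpm=0)
throttle_to(10779): rpm ← 10779
set_airspeed(42.1): V ← 42.1 m/s
throttle_to(1216): rpm ← 1216
final state: V = 42.1 m/s, rpm = 1216 → n = rpm/60 = 20.266667 rev/s
J = V / (n·D) = 42.1 / (20.266667 × 3.712) = 0.559618
regime bands: climb J<0.3320 | cruise [0.3320, 0.6641) | windmill J≥0.6641
J = 0.5596 → cruise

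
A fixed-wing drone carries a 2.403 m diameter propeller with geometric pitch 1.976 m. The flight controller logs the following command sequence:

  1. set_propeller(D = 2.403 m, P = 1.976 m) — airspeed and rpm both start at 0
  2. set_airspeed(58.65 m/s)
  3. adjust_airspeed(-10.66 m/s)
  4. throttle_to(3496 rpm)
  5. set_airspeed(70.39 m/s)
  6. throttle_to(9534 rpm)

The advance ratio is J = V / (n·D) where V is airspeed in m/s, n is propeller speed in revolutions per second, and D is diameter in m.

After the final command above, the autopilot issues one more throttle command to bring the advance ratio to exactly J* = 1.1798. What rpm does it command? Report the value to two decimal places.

set_propeller: D = 2.403 m, P = 1.976 m (p = P/D = 0.822305); state ← (V=0, rpm=0)
set_airspeed(58.65): V ← 58.65 m/s
adjust_airspeed(-10.66): V ← 58.65 -10.66 = 47.99 m/s
throttle_to(3496): rpm ← 3496
set_airspeed(70.39): V ← 70.39 m/s
throttle_to(9534): rpm ← 9534
final state: V = 70.39 m/s, rpm = 9534 → n = rpm/60 = 158.900000 rev/s
target J* = 1.1798; solve J* = V/(n·D) for n: n = V/(J*·D) = 70.39/(1.1798 × 2.403) = 24.828404 rev/s
rpm = 60·n = 1489.704237

rpm = 1489.70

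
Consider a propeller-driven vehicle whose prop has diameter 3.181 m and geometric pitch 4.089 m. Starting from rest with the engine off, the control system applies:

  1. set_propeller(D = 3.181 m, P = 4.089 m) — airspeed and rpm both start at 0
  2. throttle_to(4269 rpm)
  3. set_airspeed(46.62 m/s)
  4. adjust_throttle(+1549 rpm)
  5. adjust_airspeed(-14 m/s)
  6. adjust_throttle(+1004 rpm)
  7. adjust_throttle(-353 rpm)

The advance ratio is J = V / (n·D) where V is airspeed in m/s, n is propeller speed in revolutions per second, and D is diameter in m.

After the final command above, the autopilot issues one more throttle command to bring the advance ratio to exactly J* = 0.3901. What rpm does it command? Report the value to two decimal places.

set_propeller: D = 3.181 m, P = 4.089 m (p = P/D = 1.285445); state ← (V=0, rpm=0)
throttle_to(4269): rpm ← 4269
set_airspeed(46.62): V ← 46.62 m/s
adjust_throttle(+1549): rpm ← 4269 +1549 = 5818
adjust_airspeed(-14): V ← 46.62 -14 = 32.62 m/s
adjust_throttle(+1004): rpm ← 5818 +1004 = 6822
adjust_throttle(-353): rpm ← 6822 -353 = 6469
final state: V = 32.62 m/s, rpm = 6469 → n = rpm/60 = 107.816667 rev/s
target J* = 0.3901; solve J* = V/(n·D) for n: n = V/(J*·D) = 32.62/(0.3901 × 3.181) = 26.287200 rev/s
rpm = 60·n = 1577.232029

rpm = 1577.23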